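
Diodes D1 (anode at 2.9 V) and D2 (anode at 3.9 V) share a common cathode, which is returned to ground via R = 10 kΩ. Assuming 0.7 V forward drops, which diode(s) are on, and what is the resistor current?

Only D2 conducts; I_R ≈ 0.32 mA

Assume both conduct. Then node N would need to be at both 2.9−0.7 = 2.2 V and 3.9−0.7 = 3.2 V, which is impossible.
Assume only D2 conducts: V_N = 3.9 − 0.7 = 3.2 V, so I_R = 3.2/10 = 0.32 mA.
Check D1: its anode-to-cathode voltage is 2.9 − 3.2 = -0.3 V < 0.7 V, so it is off. The assumption is consistent.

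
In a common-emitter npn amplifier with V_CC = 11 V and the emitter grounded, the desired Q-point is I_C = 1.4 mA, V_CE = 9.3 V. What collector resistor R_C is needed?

Collector loop: V_CC = I_C·R_C + V_CE.
R_C = (V_CC − V_CE)/I_C = (11 − 9.3)/1.4 = 1.21 kΩ.

R_C ≈ 1.2 kΩ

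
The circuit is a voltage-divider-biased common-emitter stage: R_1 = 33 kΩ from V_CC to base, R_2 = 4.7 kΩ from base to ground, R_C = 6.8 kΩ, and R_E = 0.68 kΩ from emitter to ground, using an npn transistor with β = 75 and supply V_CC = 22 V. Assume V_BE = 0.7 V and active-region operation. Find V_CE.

Thevenize the base divider: V_Th = V_CC·R_2/(R_1+R_2) = 22×4.7/37.7 = 2.74 V, R_Th = R_1‖R_2 = 4.11 kΩ.
Base-emitter loop: V_Th = I_B·R_Th + V_BE + (β+1)I_B·R_E, so I_B = (2.74 − 0.7) / (4.11 + 76×0.68) = 0.0366 mA.
I_C = β·I_B = 75×0.0366 = 2.75 mA, and I_E = (β+1)I_B = 2.78 mA.
V_CE = V_CC − I_C·R_C − I_E·R_E = 22 − 2.75×6.8 − 2.78×0.68 = 1.44 V.
V_CE = 1.44 V > 0.2 V confirms active-region operation.

V_CE ≈ 1.4 V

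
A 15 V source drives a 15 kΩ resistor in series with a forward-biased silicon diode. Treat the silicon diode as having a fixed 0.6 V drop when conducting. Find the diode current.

I ≈ 0.96 mA

KVL around the loop: 15 = V_D + I·R = 0.6 + I × 15 kΩ.
So I = (15 − 0.6) / 15 kΩ = 14.4 / 15 = 0.96 mA.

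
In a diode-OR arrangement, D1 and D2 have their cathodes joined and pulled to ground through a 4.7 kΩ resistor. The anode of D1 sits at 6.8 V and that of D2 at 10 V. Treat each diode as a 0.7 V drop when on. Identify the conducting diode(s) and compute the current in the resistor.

Assume both conduct. Then node N would need to be at both 6.8−0.7 = 6.1 V and 10−0.7 = 9.3 V, which is impossible.
Assume only D2 conducts: V_N = 10 − 0.7 = 9.3 V, so I_R = 9.3/4.7 = 1.98 mA.
Check D1: its anode-to-cathode voltage is 6.8 − 9.3 = -2.5 V < 0.7 V, so it is off. The assumption is consistent.

Only D2 conducts; I_R ≈ 2 mA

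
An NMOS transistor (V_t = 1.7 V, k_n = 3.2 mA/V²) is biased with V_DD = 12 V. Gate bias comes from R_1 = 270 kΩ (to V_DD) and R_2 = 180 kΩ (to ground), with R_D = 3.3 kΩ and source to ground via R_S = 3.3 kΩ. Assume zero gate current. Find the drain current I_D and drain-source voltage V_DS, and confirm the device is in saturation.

I_D ≈ 0.73 mA, V_DS ≈ 7.2 V

V_G = V_DD·R_2/(R_1+R_2) = 12×180/450 = 4.8 V.
Assume saturation: I_D = (k_n/2)(V_GS − V_t)² with V_GS = V_G − I_D·R_S = 4.8 − 3.3·I_D.
Substituting gives 17.4·I_D² − 33.7·I_D + 15.4 = 0, with roots I_D = 0.734 or 1.2 mA.
The root I_D = 1.2 mA gives V_GS = 0.833 V ≤ V_t, so take I_D = 0.734 mA.
Then V_GS = 2.38 V and V_DS = V_DD − I_D(R_D+R_S) = 12 − 0.734×6.6 = 7.15 V.
Saturation requires V_DS ≥ V_GS − V_t = 0.677 V; 7.15 ≥ 0.677 ✓.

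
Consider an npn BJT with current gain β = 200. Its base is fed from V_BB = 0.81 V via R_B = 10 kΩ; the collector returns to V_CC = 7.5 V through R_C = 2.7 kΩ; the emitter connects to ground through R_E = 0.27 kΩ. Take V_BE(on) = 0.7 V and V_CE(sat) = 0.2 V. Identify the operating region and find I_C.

active; I_C ≈ 0.34 mA

Assume active. Base-emitter loop: I_B = (V_BB − V_BE)/(R_B + (β+1)R_E) = (0.81 − 0.7)/(10 + 201×0.27) = 0.00171 mA.
I_C = β·I_B = 200×0.00171 = 0.342 mA.
V_CE = V_CC − I_C·R_C − I_E·R_E = 7.5 − 0.342×2.7 − 0.344×0.27 = 6.48 V > V_CE(sat), so the active-region assumption holds.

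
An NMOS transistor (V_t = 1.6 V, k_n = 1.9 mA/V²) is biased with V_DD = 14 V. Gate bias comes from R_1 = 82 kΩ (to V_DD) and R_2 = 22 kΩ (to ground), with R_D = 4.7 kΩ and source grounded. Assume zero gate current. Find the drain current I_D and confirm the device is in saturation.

I_D ≈ 1.8 mA

V_G = V_DD·R_2/(R_1+R_2) = 14×22/104 = 2.96 V. With the source grounded, V_GS = V_G = 2.96 V.
Assume saturation: I_D = (k_n/2)(V_GS − V_t)² = (1.9/2)×(2.96 − 1.6)² = 0.95×1.36² = 1.76 mA.
V_DS = V_DD − I_D·R_D = 14 − 1.76×4.7 = 5.72 V.
Saturation requires V_DS ≥ V_GS − V_t = 1.36 V; 5.72 ≥ 1.36 ✓.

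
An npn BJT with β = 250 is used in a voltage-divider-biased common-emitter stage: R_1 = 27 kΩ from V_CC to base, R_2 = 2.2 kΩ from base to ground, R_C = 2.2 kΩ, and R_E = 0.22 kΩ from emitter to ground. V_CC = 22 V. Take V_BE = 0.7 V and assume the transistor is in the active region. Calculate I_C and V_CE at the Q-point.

I_C ≈ 4.2 mA, V_CE ≈ 12 V

Thevenize the base divider: V_Th = V_CC·R_2/(R_1+R_2) = 22×2.2/29.2 = 1.66 V, R_Th = R_1‖R_2 = 2.03 kΩ.
Base-emitter loop: V_Th = I_B·R_Th + V_BE + (β+1)I_B·R_E, so I_B = (1.66 − 0.7) / (2.03 + 251×0.22) = 0.0167 mA.
I_C = β·I_B = 250×0.0167 = 4.18 mA, and I_E = (β+1)I_B = 4.2 mA.
V_CE = V_CC − I_C·R_C − I_E·R_E = 22 − 4.18×2.2 − 4.2×0.22 = 11.9 V.
V_CE = 11.9 V > 0.2 V confirms active-region operation.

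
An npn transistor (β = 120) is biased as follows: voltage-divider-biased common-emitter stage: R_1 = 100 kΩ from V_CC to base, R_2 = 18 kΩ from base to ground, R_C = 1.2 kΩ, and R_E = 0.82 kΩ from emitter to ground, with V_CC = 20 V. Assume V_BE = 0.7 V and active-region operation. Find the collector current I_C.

I_C ≈ 2.5 mA

Thevenize the base divider: V_Th = V_CC·R_2/(R_1+R_2) = 20×18/118 = 3.05 V, R_Th = R_1‖R_2 = 15.3 kΩ.
Base-emitter loop: V_Th = I_B·R_Th + V_BE + (β+1)I_B·R_E, so I_B = (3.05 − 0.7) / (15.3 + 121×0.82) = 0.0205 mA.
I_C = β·I_B = 120×0.0205 = 2.46 mA, and I_E = (β+1)I_B = 2.48 mA.
V_CE = V_CC − I_C·R_C − I_E·R_E = 20 − 2.46×1.2 − 2.48×0.82 = 15 V.
V_CE = 15 V > 0.2 V confirms active-region operation.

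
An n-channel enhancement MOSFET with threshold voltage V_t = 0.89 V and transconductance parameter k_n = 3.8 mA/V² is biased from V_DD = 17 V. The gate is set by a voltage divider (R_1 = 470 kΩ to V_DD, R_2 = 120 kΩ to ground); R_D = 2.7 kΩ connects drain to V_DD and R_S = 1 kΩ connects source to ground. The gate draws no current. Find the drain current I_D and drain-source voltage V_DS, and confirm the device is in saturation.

I_D ≈ 1.6 mA, V_DS ≈ 11 V

V_G = V_DD·R_2/(R_1+R_2) = 17×120/590 = 3.46 V.
Assume saturation: I_D = (k_n/2)(V_GS − V_t)² with V_GS = V_G − I_D·R_S = 3.46 − 1·I_D.
Substituting gives 1.9·I_D² − 10.8·I_D + 12.5 = 0, with roots I_D = 1.64 or 4.02 mA.
The root I_D = 4.02 mA gives V_GS = -0.565 V ≤ V_t, so take I_D = 1.64 mA.
Then V_GS = 1.82 V and V_DS = V_DD − I_D(R_D+R_S) = 17 − 1.64×3.7 = 10.9 V.
Saturation requires V_DS ≥ V_GS − V_t = 0.929 V; 10.9 ≥ 0.929 ✓.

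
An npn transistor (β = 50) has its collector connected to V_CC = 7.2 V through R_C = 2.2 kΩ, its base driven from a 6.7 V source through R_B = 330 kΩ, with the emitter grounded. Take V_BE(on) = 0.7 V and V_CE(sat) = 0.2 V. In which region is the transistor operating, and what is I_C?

Assume active. Base-emitter loop: I_B = (V_BB − V_BE)/R_B = (6.7 − 0.7)/330 = 0.0182 mA.
I_C = β·I_B = 50×0.0182 = 0.909 mA.
V_CE = V_CC − I_C·R_C = 7.2 − 0.909×2.2 = 5.2 V > V_CE(sat), so the active-region assumption holds.

active; I_C ≈ 0.91 mA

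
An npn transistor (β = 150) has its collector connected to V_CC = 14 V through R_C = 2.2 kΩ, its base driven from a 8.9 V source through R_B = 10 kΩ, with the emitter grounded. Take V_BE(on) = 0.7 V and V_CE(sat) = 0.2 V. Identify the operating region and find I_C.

Assume active: I_B = (8.9 − 0.7)/10 = 0.82 mA, giving I_C = β·I_B = 123 mA.
But then V_CE = 14 − 123×2.2 = -257 V < V_CE(sat) = 0.2 V — impossible in the active region.
So the transistor is saturated. With V_CE = 0.2 V, I_C = (V_CC − 0.2)/R_C = 13.8/2.2 = 6.27 mA.
Check: β·I_B = 123 mA > I_C = 6.27 mA, confirming saturation.

saturation; I_C ≈ 6.3 mA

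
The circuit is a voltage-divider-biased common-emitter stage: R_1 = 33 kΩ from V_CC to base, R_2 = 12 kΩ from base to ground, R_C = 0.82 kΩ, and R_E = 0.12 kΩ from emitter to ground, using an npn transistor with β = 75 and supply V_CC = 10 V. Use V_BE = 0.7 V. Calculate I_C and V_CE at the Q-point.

I_C ≈ 8.2 mA, V_CE ≈ 2.2 V

Thevenize the base divider: V_Th = V_CC·R_2/(R_1+R_2) = 10×12/45 = 2.67 V, R_Th = R_1‖R_2 = 8.8 kΩ.
Base-emitter loop: V_Th = I_B·R_Th + V_BE + (β+1)I_B·R_E, so I_B = (2.67 − 0.7) / (8.8 + 76×0.12) = 0.11 mA.
I_C = β·I_B = 75×0.11 = 8.23 mA, and I_E = (β+1)I_B = 8.34 mA.
V_CE = V_CC − I_C·R_C − I_E·R_E = 10 − 8.23×0.82 − 8.34×0.12 = 2.25 V.
V_CE = 2.25 V > 0.2 V confirms active-region operation.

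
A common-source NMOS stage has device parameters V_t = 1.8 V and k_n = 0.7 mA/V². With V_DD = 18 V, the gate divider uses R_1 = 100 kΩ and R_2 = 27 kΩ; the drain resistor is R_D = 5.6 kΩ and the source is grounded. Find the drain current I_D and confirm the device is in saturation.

I_D ≈ 1.4 mA

V_G = V_DD·R_2/(R_1+R_2) = 18×27/127 = 3.83 V. With the source grounded, V_GS = V_G = 3.83 V.
Assume saturation: I_D = (k_n/2)(V_GS − V_t)² = (0.7/2)×(3.83 − 1.8)² = 0.35×2.03² = 1.44 mA.
V_DS = V_DD − I_D·R_D = 18 − 1.44×5.6 = 9.95 V.
Saturation requires V_DS ≥ V_GS − V_t = 2.03 V; 9.95 ≥ 2.03 ✓.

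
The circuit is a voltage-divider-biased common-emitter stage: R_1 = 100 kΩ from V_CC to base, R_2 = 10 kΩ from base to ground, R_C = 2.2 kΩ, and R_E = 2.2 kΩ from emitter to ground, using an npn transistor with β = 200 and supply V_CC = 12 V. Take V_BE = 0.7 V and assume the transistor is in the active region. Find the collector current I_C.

I_C ≈ 0.17 mA

Thevenize the base divider: V_Th = V_CC·R_2/(R_1+R_2) = 12×10/110 = 1.09 V, R_Th = R_1‖R_2 = 9.09 kΩ.
Base-emitter loop: V_Th = I_B·R_Th + V_BE + (β+1)I_B·R_E, so I_B = (1.09 − 0.7) / (9.09 + 201×2.2) = 0.000866 mA.
I_C = β·I_B = 200×0.000866 = 0.173 mA, and I_E = (β+1)I_B = 0.174 mA.
V_CE = V_CC − I_C·R_C − I_E·R_E = 12 − 0.173×2.2 − 0.174×2.2 = 11.2 V.
V_CE = 11.2 V > 0.2 V confirms active-region operation.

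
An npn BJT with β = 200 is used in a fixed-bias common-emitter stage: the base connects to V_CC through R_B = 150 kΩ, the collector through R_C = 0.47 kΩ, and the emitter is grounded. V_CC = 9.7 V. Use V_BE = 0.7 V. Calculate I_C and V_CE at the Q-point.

Base loop: V_CC = I_B·R_B + V_BE, so I_B = (9.7 − 0.7)/150 kΩ = 0.06 mA.
In the active region I_C = β·I_B = 200 × 0.06 = 12 mA.
Collector loop: V_CE = V_CC − I_C·R_C = 9.7 − 12×0.47 = 4.06 V.
Since V_CE = 4.06 V > V_CE(sat) ≈ 0.2 V, the transistor is in the active region as assumed.

I_C ≈ 12 mA, V_CE ≈ 4.1 V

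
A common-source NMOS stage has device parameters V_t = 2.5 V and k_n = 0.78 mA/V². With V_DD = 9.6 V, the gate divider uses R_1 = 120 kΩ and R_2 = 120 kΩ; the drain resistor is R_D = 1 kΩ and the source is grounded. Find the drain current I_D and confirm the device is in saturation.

V_G = V_DD·R_2/(R_1+R_2) = 9.6×120/240 = 4.8 V. With the source grounded, V_GS = V_G = 4.8 V.
Assume saturation: I_D = (k_n/2)(V_GS − V_t)² = (0.78/2)×(4.8 − 2.5)² = 0.39×2.3² = 2.06 mA.
V_DS = V_DD − I_D·R_D = 9.6 − 2.06×1 = 7.54 V.
Saturation requires V_DS ≥ V_GS − V_t = 2.3 V; 7.54 ≥ 2.3 ✓.

I_D ≈ 2.1 mA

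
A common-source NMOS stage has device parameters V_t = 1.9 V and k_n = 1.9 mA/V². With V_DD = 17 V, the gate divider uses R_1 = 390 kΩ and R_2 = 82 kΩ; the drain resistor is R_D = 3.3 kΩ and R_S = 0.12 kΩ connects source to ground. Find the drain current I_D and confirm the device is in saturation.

I_D ≈ 0.86 mA

V_G = V_DD·R_2/(R_1+R_2) = 17×82/472 = 2.95 V.
Assume saturation: I_D = (k_n/2)(V_GS − V_t)² with V_GS = V_G − I_D·R_S = 2.95 − 0.12·I_D.
Substituting gives 0.0137·I_D² − 1.24·I_D + 1.05 = 0, with roots I_D = 0.858 or 89.8 mA.
The root I_D = 89.8 mA gives V_GS = -7.82 V ≤ V_t, so take I_D = 0.858 mA.
Then V_GS = 2.85 V and V_DS = V_DD − I_D(R_D+R_S) = 17 − 0.858×3.42 = 14.1 V.
Saturation requires V_DS ≥ V_GS − V_t = 0.95 V; 14.1 ≥ 0.95 ✓.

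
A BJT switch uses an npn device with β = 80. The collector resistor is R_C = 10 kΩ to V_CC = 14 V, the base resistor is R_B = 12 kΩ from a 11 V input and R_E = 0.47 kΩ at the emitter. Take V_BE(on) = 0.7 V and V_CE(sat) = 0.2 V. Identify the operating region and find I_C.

Assume active: I_B = (11 − 0.7)/(12 + 81×0.47) = 0.206 mA, I_C = β·I_B = 16.5 mA.
Then V_CE = 14 − 16.5×10 − 16.7×0.47 = -158 V < 0.2 V — the active assumption fails.
Re-solve with V_CE = 0.2 V. KCL at the emitter: V_E/R_E = (V_BB−0.7−V_E)/R_B + (V_CC−0.2−V_E)/R_C, giving V_E = 0.969 V.
I_C = (V_CC − 0.2 − V_E)/R_C = (13.8 − 0.969)/10 = 1.28 mA.
Check: I_B = (10.3 − 0.969)/12 = 0.778 mA, and β·I_B = 62.2 mA > I_C, confirming saturation.

saturation; I_C ≈ 1.3 mA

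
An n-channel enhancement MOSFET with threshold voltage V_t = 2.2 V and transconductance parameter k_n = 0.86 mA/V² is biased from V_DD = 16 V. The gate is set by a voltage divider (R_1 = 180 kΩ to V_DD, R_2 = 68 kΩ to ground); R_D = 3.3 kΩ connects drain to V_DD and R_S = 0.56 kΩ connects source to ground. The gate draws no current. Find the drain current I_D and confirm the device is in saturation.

I_D ≈ 1.1 mA

V_G = V_DD·R_2/(R_1+R_2) = 16×68/248 = 4.39 V.
Assume saturation: I_D = (k_n/2)(V_GS − V_t)² with V_GS = V_G − I_D·R_S = 4.39 − 0.56·I_D.
Substituting gives 0.135·I_D² − 2.05·I_D + 2.06 = 0, with roots I_D = 1.08 or 14.1 mA.
The root I_D = 14.1 mA gives V_GS = -3.54 V ≤ V_t, so take I_D = 1.08 mA.
Then V_GS = 3.78 V and V_DS = V_DD − I_D(R_D+R_S) = 16 − 1.08×3.86 = 11.8 V.
Saturation requires V_DS ≥ V_GS − V_t = 1.58 V; 11.8 ≥ 1.58 ✓.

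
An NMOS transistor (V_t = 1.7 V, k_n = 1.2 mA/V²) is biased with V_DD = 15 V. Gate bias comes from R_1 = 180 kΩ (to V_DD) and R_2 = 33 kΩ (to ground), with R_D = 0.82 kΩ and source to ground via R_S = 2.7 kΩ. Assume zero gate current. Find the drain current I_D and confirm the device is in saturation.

I_D ≈ 0.089 mA

V_G = V_DD·R_2/(R_1+R_2) = 15×33/213 = 2.32 V.
Assume saturation: I_D = (k_n/2)(V_GS − V_t)² with V_GS = V_G − I_D·R_S = 2.32 − 2.7·I_D.
Substituting gives 4.37·I_D² − 3.02·I_D + 0.234 = 0, with roots I_D = 0.0887 or 0.602 mA.
The root I_D = 0.602 mA gives V_GS = 0.698 V ≤ V_t, so take I_D = 0.0887 mA.
Then V_GS = 2.08 V and V_DS = V_DD − I_D(R_D+R_S) = 15 − 0.0887×3.52 = 14.7 V.
Saturation requires V_DS ≥ V_GS − V_t = 0.384 V; 14.7 ≥ 0.384 ✓.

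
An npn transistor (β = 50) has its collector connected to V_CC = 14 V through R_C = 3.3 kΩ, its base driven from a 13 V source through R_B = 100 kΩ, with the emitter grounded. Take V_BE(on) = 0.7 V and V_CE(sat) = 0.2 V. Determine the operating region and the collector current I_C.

Assume active: I_B = (13 − 0.7)/100 = 0.123 mA, giving I_C = β·I_B = 6.15 mA.
But then V_CE = 14 − 6.15×3.3 = -6.3 V < V_CE(sat) = 0.2 V — impossible in the active region.
So the transistor is saturated. With V_CE = 0.2 V, I_C = (V_CC − 0.2)/R_C = 13.8/3.3 = 4.18 mA.
Check: β·I_B = 6.15 mA > I_C = 4.18 mA, confirming saturation.

saturation; I_C ≈ 4.2 mA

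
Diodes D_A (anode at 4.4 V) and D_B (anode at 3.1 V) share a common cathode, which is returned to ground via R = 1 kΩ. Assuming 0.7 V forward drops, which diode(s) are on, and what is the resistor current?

Assume both conduct. Then node N would need to be at both 4.4−0.7 = 3.7 V and 3.1−0.7 = 2.4 V, which is impossible.
Assume only D_A conducts: V_N = 4.4 − 0.7 = 3.7 V, so I_R = 3.7/1 = 3.7 mA.
Check D_B: its anode-to-cathode voltage is 3.1 − 3.7 = -0.6 V < 0.7 V, so it is off. The assumption is consistent.

Only D_A conducts; I_R ≈ 3.7 mA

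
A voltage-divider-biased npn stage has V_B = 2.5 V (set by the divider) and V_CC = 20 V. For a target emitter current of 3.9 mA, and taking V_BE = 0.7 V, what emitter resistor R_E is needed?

R_E ≈ 0.46 kΩ

V_E = V_B − V_BE = 2.5 − 0.7 = 1.8 V.
R_E = V_E / I_E = 1.8 / 3.9 = 0.462 kΩ.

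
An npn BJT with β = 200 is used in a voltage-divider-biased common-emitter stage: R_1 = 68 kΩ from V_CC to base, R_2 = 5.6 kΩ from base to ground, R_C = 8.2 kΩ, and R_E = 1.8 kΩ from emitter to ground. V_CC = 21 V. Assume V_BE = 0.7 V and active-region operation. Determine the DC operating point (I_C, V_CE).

I_C ≈ 0.49 mA, V_CE ≈ 16 V

Thevenize the base divider: V_Th = V_CC·R_2/(R_1+R_2) = 21×5.6/73.6 = 1.6 V, R_Th = R_1‖R_2 = 5.17 kΩ.
Base-emitter loop: V_Th = I_B·R_Th + V_BE + (β+1)I_B·R_E, so I_B = (1.6 − 0.7) / (5.17 + 201×1.8) = 0.00245 mA.
I_C = β·I_B = 200×0.00245 = 0.489 mA, and I_E = (β+1)I_B = 0.492 mA.
V_CE = V_CC − I_C·R_C − I_E·R_E = 21 − 0.489×8.2 − 0.492×1.8 = 16.1 V.
V_CE = 16.1 V > 0.2 V confirms active-region operation.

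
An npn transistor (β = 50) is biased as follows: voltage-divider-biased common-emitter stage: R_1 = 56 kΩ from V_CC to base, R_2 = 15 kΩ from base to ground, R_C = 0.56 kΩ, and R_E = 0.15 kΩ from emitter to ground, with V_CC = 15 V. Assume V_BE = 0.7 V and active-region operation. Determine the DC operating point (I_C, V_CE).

I_C ≈ 6.3 mA, V_CE ≈ 10 V

Thevenize the base divider: V_Th = V_CC·R_2/(R_1+R_2) = 15×15/71 = 3.17 V, R_Th = R_1‖R_2 = 11.8 kΩ.
Base-emitter loop: V_Th = I_B·R_Th + V_BE + (β+1)I_B·R_E, so I_B = (3.17 − 0.7) / (11.8 + 51×0.15) = 0.127 mA.
I_C = β·I_B = 50×0.127 = 6.34 mA, and I_E = (β+1)I_B = 6.46 mA.
V_CE = V_CC − I_C·R_C − I_E·R_E = 15 − 6.34×0.56 − 6.46×0.15 = 10.5 V.
V_CE = 10.5 V > 0.2 V confirms active-region operation.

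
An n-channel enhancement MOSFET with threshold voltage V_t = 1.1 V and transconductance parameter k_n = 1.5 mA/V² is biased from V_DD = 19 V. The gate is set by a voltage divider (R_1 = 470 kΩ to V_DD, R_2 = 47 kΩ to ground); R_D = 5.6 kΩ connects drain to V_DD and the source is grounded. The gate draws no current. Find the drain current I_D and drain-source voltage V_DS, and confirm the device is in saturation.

V_G = V_DD·R_2/(R_1+R_2) = 19×47/517 = 1.73 V. With the source grounded, V_GS = V_G = 1.73 V.
Assume saturation: I_D = (k_n/2)(V_GS − V_t)² = (1.5/2)×(1.73 − 1.1)² = 0.75×0.627² = 0.295 mA.
V_DS = V_DD − I_D·R_D = 19 − 0.295×5.6 = 17.3 V.
Saturation requires V_DS ≥ V_GS − V_t = 0.627 V; 17.3 ≥ 0.627 ✓.

I_D ≈ 0.3 mA, V_DS ≈ 17 V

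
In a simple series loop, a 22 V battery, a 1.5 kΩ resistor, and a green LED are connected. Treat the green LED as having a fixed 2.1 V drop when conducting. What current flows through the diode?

I ≈ 13 mA

KVL around the loop: 22 = V_D + I·R = 2.1 + I × 1.5 kΩ.
So I = (22 − 2.1) / 1.5 kΩ = 19.9 / 1.5 = 13.3 mA.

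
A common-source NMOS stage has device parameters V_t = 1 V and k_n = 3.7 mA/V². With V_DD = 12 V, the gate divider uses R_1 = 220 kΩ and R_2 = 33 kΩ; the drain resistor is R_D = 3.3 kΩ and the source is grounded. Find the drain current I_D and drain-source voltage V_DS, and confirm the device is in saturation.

V_G = V_DD·R_2/(R_1+R_2) = 12×33/253 = 1.57 V. With the source grounded, V_GS = V_G = 1.57 V.
Assume saturation: I_D = (k_n/2)(V_GS − V_t)² = (3.7/2)×(1.57 − 1)² = 1.85×0.565² = 0.591 mA.
V_DS = V_DD − I_D·R_D = 12 − 0.591×3.3 = 10 V.
Saturation requires V_DS ≥ V_GS − V_t = 0.565 V; 10 ≥ 0.565 ✓.

I_D ≈ 0.59 mA, V_DS ≈ 10 V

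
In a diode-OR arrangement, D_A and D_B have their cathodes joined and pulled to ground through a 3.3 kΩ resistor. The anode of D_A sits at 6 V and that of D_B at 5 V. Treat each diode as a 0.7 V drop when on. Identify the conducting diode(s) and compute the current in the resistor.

Only D_A conducts; I_R ≈ 1.6 mA

Assume both conduct. Then node N would need to be at both 6−0.7 = 5.3 V and 5−0.7 = 4.3 V, which is impossible.
Assume only D_A conducts: V_N = 6 − 0.7 = 5.3 V, so I_R = 5.3/3.3 = 1.61 mA.
Check D_B: its anode-to-cathode voltage is 5 − 5.3 = -0.3 V < 0.7 V, so it is off. The assumption is consistent.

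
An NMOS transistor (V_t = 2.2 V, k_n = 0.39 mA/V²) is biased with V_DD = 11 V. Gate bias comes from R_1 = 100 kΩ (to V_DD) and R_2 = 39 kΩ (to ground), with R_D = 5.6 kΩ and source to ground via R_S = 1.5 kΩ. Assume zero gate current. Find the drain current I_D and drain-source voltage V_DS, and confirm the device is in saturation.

V_G = V_DD·R_2/(R_1+R_2) = 11×39/139 = 3.09 V.
Assume saturation: I_D = (k_n/2)(V_GS − V_t)² with V_GS = V_G − I_D·R_S = 3.09 − 1.5·I_D.
Substituting gives 0.439·I_D² − 1.52·I_D + 0.153 = 0, with roots I_D = 0.104 or 3.36 mA.
The root I_D = 3.36 mA gives V_GS = -1.95 V ≤ V_t, so take I_D = 0.104 mA.
Then V_GS = 2.93 V and V_DS = V_DD − I_D(R_D+R_S) = 11 − 0.104×7.1 = 10.3 V.
Saturation requires V_DS ≥ V_GS − V_t = 0.73 V; 10.3 ≥ 0.73 ✓.

I_D ≈ 0.1 mA, V_DS ≈ 10 V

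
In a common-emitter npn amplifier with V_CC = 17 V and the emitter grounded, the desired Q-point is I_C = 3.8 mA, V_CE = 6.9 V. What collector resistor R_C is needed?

R_C ≈ 2.7 kΩ

Collector loop: V_CC = I_C·R_C + V_CE.
R_C = (V_CC − V_CE)/I_C = (17 − 6.9)/3.8 = 2.66 kΩ.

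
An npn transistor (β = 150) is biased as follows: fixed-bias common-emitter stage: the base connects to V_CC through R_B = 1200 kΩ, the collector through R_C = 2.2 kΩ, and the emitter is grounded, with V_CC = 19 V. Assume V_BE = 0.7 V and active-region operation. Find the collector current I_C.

I_C ≈ 2.3 mA

Base loop: V_CC = I_B·R_B + V_BE, so I_B = (19 − 0.7)/1200 kΩ = 0.0153 mA.
In the active region I_C = β·I_B = 150 × 0.0153 = 2.29 mA.
Collector loop: V_CE = V_CC − I_C·R_C = 19 − 2.29×2.2 = 14 V.
Since V_CE = 14 V > V_CE(sat) ≈ 0.2 V, the transistor is in the active region as assumed.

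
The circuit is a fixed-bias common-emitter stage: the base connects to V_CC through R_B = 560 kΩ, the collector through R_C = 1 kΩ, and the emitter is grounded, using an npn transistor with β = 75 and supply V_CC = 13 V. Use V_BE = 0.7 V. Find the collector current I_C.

I_C ≈ 1.6 mA

Base loop: V_CC = I_B·R_B + V_BE, so I_B = (13 − 0.7)/560 kΩ = 0.022 mA.
In the active region I_C = β·I_B = 75 × 0.022 = 1.65 mA.
Collector loop: V_CE = V_CC − I_C·R_C = 13 − 1.65×1 = 11.4 V.
Since V_CE = 11.4 V > V_CE(sat) ≈ 0.2 V, the transistor is in the active region as assumed.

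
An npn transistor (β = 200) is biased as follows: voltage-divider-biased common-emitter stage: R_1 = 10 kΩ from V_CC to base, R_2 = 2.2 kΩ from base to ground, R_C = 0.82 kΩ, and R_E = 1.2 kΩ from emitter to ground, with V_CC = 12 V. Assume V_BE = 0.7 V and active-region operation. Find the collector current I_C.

Thevenize the base divider: V_Th = V_CC·R_2/(R_1+R_2) = 12×2.2/12.2 = 2.16 V, R_Th = R_1‖R_2 = 1.8 kΩ.
Base-emitter loop: V_Th = I_B·R_Th + V_BE + (β+1)I_B·R_E, so I_B = (2.16 − 0.7) / (1.8 + 201×1.2) = 0.00602 mA.
I_C = β·I_B = 200×0.00602 = 1.2 mA, and I_E = (β+1)I_B = 1.21 mA.
V_CE = V_CC − I_C·R_C − I_E·R_E = 12 − 1.2×0.82 − 1.21×1.2 = 9.56 V.
V_CE = 9.56 V > 0.2 V confirms active-region operation.

I_C ≈ 1.2 mA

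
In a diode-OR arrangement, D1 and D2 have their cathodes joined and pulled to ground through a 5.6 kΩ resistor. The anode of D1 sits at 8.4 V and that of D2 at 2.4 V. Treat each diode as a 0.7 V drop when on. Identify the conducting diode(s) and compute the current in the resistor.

Assume both conduct. Then node N would need to be at both 8.4−0.7 = 7.7 V and 2.4−0.7 = 1.7 V, which is impossible.
Assume only D1 conducts: V_N = 8.4 − 0.7 = 7.7 V, so I_R = 7.7/5.6 = 1.38 mA.
Check D2: its anode-to-cathode voltage is 2.4 − 7.7 = -5.3 V < 0.7 V, so it is off. The assumption is consistent.

Only D1 conducts; I_R ≈ 1.4 mA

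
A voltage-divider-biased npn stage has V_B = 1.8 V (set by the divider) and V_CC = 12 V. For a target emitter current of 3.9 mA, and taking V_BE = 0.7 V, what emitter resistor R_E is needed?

R_E ≈ 0.28 kΩ

V_E = V_B − V_BE = 1.8 − 0.7 = 1.1 V.
R_E = V_E / I_E = 1.1 / 3.9 = 0.282 kΩ.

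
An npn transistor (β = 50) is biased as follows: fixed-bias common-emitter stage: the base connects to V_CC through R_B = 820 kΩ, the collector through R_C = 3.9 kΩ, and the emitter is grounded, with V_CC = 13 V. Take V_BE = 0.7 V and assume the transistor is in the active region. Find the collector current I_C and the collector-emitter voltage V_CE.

I_C ≈ 0.75 mA, V_CE ≈ 10 V

Base loop: V_CC = I_B·R_B + V_BE, so I_B = (13 − 0.7)/820 kΩ = 0.015 mA.
In the active region I_C = β·I_B = 50 × 0.015 = 0.75 mA.
Collector loop: V_CE = V_CC − I_C·R_C = 13 − 0.75×3.9 = 10.1 V.
Since V_CE = 10.1 V > V_CE(sat) ≈ 0.2 V, the transistor is in the active region as assumed.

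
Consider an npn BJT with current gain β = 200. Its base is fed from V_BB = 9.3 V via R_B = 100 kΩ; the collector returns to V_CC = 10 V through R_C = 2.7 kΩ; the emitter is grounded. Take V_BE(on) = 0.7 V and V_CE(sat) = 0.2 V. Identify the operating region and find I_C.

Assume active: I_B = (9.3 − 0.7)/100 = 0.086 mA, giving I_C = β·I_B = 17.2 mA.
But then V_CE = 10 − 17.2×2.7 = -36.4 V < V_CE(sat) = 0.2 V — impossible in the active region.
So the transistor is saturated. With V_CE = 0.2 V, I_C = (V_CC − 0.2)/R_C = 9.8/2.7 = 3.63 mA.
Check: β·I_B = 17.2 mA > I_C = 3.63 mA, confirming saturation.

saturation; I_C ≈ 3.6 mA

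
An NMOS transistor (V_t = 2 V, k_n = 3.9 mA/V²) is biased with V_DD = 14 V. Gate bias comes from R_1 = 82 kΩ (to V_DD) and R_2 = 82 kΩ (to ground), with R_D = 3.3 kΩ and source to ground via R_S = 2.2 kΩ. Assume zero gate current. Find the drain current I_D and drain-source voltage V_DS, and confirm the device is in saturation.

I_D ≈ 1.8 mA, V_DS ≈ 3.9 V

V_G = V_DD·R_2/(R_1+R_2) = 14×82/164 = 7 V.
Assume saturation: I_D = (k_n/2)(V_GS − V_t)² with V_GS = V_G − I_D·R_S = 7 − 2.2·I_D.
Substituting gives 9.44·I_D² − 43.9·I_D + 48.8 = 0, with roots I_D = 1.83 or 2.82 mA.
The root I_D = 2.82 mA gives V_GS = 0.798 V ≤ V_t, so take I_D = 1.83 mA.
Then V_GS = 2.97 V and V_DS = V_DD − I_D(R_D+R_S) = 14 − 1.83×5.5 = 3.92 V.
Saturation requires V_DS ≥ V_GS − V_t = 0.969 V; 3.92 ≥ 0.969 ✓.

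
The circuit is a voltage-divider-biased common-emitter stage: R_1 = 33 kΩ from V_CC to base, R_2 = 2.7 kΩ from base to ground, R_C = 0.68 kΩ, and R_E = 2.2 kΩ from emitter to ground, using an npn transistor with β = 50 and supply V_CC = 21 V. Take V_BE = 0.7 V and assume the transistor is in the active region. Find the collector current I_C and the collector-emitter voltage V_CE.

Thevenize the base divider: V_Th = V_CC·R_2/(R_1+R_2) = 21×2.7/35.7 = 1.59 V, R_Th = R_1‖R_2 = 2.5 kΩ.
Base-emitter loop: V_Th = I_B·R_Th + V_BE + (β+1)I_B·R_E, so I_B = (1.59 − 0.7) / (2.5 + 51×2.2) = 0.00774 mA.
I_C = β·I_B = 50×0.00774 = 0.387 mA, and I_E = (β+1)I_B = 0.395 mA.
V_CE = V_CC − I_C·R_C − I_E·R_E = 21 − 0.387×0.68 − 0.395×2.2 = 19.9 V.
V_CE = 19.9 V > 0.2 V confirms active-region operation.

I_C ≈ 0.39 mA, V_CE ≈ 20 V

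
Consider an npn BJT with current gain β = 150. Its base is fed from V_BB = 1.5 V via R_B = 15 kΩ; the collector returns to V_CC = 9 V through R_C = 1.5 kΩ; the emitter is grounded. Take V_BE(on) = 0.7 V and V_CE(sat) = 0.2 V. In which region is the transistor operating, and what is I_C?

saturation; I_C ≈ 5.9 mA

Assume active: I_B = (1.5 − 0.7)/15 = 0.0533 mA, giving I_C = β·I_B = 8 mA.
But then V_CE = 9 − 8×1.5 = -3 V < V_CE(sat) = 0.2 V — impossible in the active region.
So the transistor is saturated. With V_CE = 0.2 V, I_C = (V_CC − 0.2)/R_C = 8.8/1.5 = 5.87 mA.
Check: β·I_B = 8 mA > I_C = 5.87 mA, confirming saturation.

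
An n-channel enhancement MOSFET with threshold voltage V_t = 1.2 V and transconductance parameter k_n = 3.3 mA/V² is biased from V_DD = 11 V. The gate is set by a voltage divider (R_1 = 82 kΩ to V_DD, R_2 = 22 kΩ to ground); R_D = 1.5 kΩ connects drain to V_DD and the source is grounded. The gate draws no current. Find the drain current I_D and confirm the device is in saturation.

V_G = V_DD·R_2/(R_1+R_2) = 11×22/104 = 2.33 V. With the source grounded, V_GS = V_G = 2.33 V.
Assume saturation: I_D = (k_n/2)(V_GS − V_t)² = (3.3/2)×(2.33 − 1.2)² = 1.65×1.13² = 2.1 mA.
V_DS = V_DD − I_D·R_D = 11 − 2.1×1.5 = 7.86 V.
Saturation requires V_DS ≥ V_GS − V_t = 1.13 V; 7.86 ≥ 1.13 ✓.

I_D ≈ 2.1 mA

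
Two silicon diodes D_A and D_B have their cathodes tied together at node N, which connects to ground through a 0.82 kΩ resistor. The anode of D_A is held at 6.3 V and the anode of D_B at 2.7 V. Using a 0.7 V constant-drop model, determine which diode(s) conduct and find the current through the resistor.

Only D_A conducts; I_R ≈ 6.8 mA

Assume both conduct. Then node N would need to be at both 6.3−0.7 = 5.6 V and 2.7−0.7 = 2 V, which is impossible.
Assume only D_A conducts: V_N = 6.3 − 0.7 = 5.6 V, so I_R = 5.6/0.82 = 6.83 mA.
Check D_B: its anode-to-cathode voltage is 2.7 − 5.6 = -2.9 V < 0.7 V, so it is off. The assumption is consistent.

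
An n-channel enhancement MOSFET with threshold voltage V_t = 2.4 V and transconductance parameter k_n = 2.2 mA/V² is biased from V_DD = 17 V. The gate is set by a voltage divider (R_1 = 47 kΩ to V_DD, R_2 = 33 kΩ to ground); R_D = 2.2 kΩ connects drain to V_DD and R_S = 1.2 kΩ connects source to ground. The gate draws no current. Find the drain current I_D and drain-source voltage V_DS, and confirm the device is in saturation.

I_D ≈ 2.6 mA, V_DS ≈ 8.3 V

V_G = V_DD·R_2/(R_1+R_2) = 17×33/80 = 7.01 V.
Assume saturation: I_D = (k_n/2)(V_GS − V_t)² with V_GS = V_G − I_D·R_S = 7.01 − 1.2·I_D.
Substituting gives 1.58·I_D² − 13.2·I_D + 23.4 = 0, with roots I_D = 2.57 or 5.75 mA.
The root I_D = 5.75 mA gives V_GS = 0.114 V ≤ V_t, so take I_D = 2.57 mA.
Then V_GS = 3.93 V and V_DS = V_DD − I_D(R_D+R_S) = 17 − 2.57×3.4 = 8.26 V.
Saturation requires V_DS ≥ V_GS − V_t = 1.53 V; 8.26 ≥ 1.53 ✓.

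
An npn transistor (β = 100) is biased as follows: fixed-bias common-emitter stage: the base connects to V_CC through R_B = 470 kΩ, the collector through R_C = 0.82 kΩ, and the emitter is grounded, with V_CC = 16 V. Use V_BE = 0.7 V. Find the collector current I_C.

Base loop: V_CC = I_B·R_B + V_BE, so I_B = (16 − 0.7)/470 kΩ = 0.0326 mA.
In the active region I_C = β·I_B = 100 × 0.0326 = 3.26 mA.
Collector loop: V_CE = V_CC − I_C·R_C = 16 − 3.26×0.82 = 13.3 V.
Since V_CE = 13.3 V > V_CE(sat) ≈ 0.2 V, the transistor is in the active region as assumed.

I_C ≈ 3.3 mA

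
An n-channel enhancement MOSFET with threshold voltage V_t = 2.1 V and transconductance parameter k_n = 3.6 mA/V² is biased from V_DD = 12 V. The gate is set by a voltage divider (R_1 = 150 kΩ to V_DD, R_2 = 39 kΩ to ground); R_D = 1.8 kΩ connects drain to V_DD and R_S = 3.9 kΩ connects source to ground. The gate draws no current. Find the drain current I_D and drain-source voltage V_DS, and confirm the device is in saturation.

I_D ≈ 0.053 mA, V_DS ≈ 12 V

V_G = V_DD·R_2/(R_1+R_2) = 12×39/189 = 2.48 V.
Assume saturation: I_D = (k_n/2)(V_GS − V_t)² with V_GS = V_G − I_D·R_S = 2.48 − 3.9·I_D.
Substituting gives 27.4·I_D² − 6.28·I_D + 0.255 = 0, with roots I_D = 0.0526 or 0.177 mA.
The root I_D = 0.177 mA gives V_GS = 1.79 V ≤ V_t, so take I_D = 0.0526 mA.
Then V_GS = 2.27 V and V_DS = V_DD − I_D(R_D+R_S) = 12 − 0.0526×5.7 = 11.7 V.
Saturation requires V_DS ≥ V_GS − V_t = 0.171 V; 11.7 ≥ 0.171 ✓.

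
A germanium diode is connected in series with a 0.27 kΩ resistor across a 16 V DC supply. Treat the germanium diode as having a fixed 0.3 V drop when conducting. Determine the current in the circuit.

KVL around the loop: 16 = V_D + I·R = 0.3 + I × 0.27 kΩ.
So I = (16 − 0.3) / 0.27 kΩ = 15.7 / 0.27 = 58.1 mA.

I ≈ 58 mA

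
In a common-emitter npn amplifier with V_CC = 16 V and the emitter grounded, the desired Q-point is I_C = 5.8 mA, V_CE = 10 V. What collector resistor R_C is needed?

Collector loop: V_CC = I_C·R_C + V_CE.
R_C = (V_CC − V_CE)/I_C = (16 − 10)/5.8 = 1.03 kΩ.

R_C ≈ 1 kΩ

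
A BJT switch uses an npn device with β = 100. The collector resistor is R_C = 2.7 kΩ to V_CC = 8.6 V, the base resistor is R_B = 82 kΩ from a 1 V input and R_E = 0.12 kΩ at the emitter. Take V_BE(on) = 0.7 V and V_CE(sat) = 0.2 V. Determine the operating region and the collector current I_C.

Assume active. Base-emitter loop: I_B = (V_BB − V_BE)/(R_B + (β+1)R_E) = (1 − 0.7)/(82 + 101×0.12) = 0.00319 mA.
I_C = β·I_B = 100×0.00319 = 0.319 mA.
V_CE = V_CC − I_C·R_C − I_E·R_E = 8.6 − 0.319×2.7 − 0.322×0.12 = 7.7 V > V_CE(sat), so the active-region assumption holds.

active; I_C ≈ 0.32 mA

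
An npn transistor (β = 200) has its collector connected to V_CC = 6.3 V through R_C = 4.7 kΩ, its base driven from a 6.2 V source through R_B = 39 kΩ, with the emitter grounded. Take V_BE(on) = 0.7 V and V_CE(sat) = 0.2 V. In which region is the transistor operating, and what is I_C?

saturation; I_C ≈ 1.3 mA

Assume active: I_B = (6.2 − 0.7)/39 = 0.141 mA, giving I_C = β·I_B = 28.2 mA.
But then V_CE = 6.3 − 28.2×4.7 = -126 V < V_CE(sat) = 0.2 V — impossible in the active region.
So the transistor is saturated. With V_CE = 0.2 V, I_C = (V_CC − 0.2)/R_C = 6.1/4.7 = 1.3 mA.
Check: β·I_B = 28.2 mA > I_C = 1.3 mA, confirming saturation.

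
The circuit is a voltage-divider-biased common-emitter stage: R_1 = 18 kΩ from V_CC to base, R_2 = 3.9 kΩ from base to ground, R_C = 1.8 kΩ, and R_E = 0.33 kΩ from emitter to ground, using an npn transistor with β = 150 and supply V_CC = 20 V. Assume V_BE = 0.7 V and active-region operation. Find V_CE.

Thevenize the base divider: V_Th = V_CC·R_2/(R_1+R_2) = 20×3.9/21.9 = 3.56 V, R_Th = R_1‖R_2 = 3.21 kΩ.
Base-emitter loop: V_Th = I_B·R_Th + V_BE + (β+1)I_B·R_E, so I_B = (3.56 − 0.7) / (3.21 + 151×0.33) = 0.054 mA.
I_C = β·I_B = 150×0.054 = 8.09 mA, and I_E = (β+1)I_B = 8.15 mA.
V_CE = V_CC − I_C·R_C − I_E·R_E = 20 − 8.09×1.8 − 8.15×0.33 = 2.74 V.
V_CE = 2.74 V > 0.2 V confirms active-region operation.

V_CE ≈ 2.7 V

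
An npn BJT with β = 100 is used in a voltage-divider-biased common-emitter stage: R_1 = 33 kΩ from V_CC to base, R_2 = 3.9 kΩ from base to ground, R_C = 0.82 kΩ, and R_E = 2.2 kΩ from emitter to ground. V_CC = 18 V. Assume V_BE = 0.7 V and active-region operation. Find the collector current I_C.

I_C ≈ 0.53 mA

Thevenize the base divider: V_Th = V_CC·R_2/(R_1+R_2) = 18×3.9/36.9 = 1.9 V, R_Th = R_1‖R_2 = 3.49 kΩ.
Base-emitter loop: V_Th = I_B·R_Th + V_BE + (β+1)I_B·R_E, so I_B = (1.9 − 0.7) / (3.49 + 101×2.2) = 0.00533 mA.
I_C = β·I_B = 100×0.00533 = 0.533 mA, and I_E = (β+1)I_B = 0.538 mA.
V_CE = V_CC − I_C·R_C − I_E·R_E = 18 − 0.533×0.82 − 0.538×2.2 = 16.4 V.
V_CE = 16.4 V > 0.2 V confirms active-region operation.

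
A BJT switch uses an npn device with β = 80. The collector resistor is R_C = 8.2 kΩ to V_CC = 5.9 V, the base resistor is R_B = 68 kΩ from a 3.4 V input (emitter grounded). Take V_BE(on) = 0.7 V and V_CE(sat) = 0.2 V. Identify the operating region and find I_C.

saturation; I_C ≈ 0.7 mA

Assume active: I_B = (3.4 − 0.7)/68 = 0.0397 mA, giving I_C = β·I_B = 3.18 mA.
But then V_CE = 5.9 − 3.18×8.2 = -20.1 V < V_CE(sat) = 0.2 V — impossible in the active region.
So the transistor is saturated. With V_CE = 0.2 V, I_C = (V_CC − 0.2)/R_C = 5.7/8.2 = 0.695 mA.
Check: β·I_B = 3.18 mA > I_C = 0.695 mA, confirming saturation.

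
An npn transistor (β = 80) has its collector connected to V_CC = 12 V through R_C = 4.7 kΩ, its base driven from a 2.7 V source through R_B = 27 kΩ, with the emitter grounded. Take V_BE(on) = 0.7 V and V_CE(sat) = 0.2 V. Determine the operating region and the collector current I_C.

saturation; I_C ≈ 2.5 mA

Assume active: I_B = (2.7 − 0.7)/27 = 0.0741 mA, giving I_C = β·I_B = 5.93 mA.
But then V_CE = 12 − 5.93×4.7 = -15.9 V < V_CE(sat) = 0.2 V — impossible in the active region.
So the transistor is saturated. With V_CE = 0.2 V, I_C = (V_CC − 0.2)/R_C = 11.8/4.7 = 2.51 mA.
Check: β·I_B = 5.93 mA > I_C = 2.51 mA, confirming saturation.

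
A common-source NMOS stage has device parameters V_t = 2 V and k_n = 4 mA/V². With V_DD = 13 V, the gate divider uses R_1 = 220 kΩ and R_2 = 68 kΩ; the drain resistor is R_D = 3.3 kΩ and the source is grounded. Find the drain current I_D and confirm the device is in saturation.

I_D ≈ 2.3 mA

V_G = V_DD·R_2/(R_1+R_2) = 13×68/288 = 3.07 V. With the source grounded, V_GS = V_G = 3.07 V.
Assume saturation: I_D = (k_n/2)(V_GS − V_t)² = (4/2)×(3.07 − 2)² = 2×1.07² = 2.29 mA.
V_DS = V_DD − I_D·R_D = 13 − 2.29×3.3 = 5.45 V.
Saturation requires V_DS ≥ V_GS − V_t = 1.07 V; 5.45 ≥ 1.07 ✓.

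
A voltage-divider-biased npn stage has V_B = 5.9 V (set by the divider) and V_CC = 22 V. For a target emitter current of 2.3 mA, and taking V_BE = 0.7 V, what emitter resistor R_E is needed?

R_E ≈ 2.3 kΩ

V_E = V_B − V_BE = 5.9 − 0.7 = 5.2 V.
R_E = V_E / I_E = 5.2 / 2.3 = 2.26 kΩ.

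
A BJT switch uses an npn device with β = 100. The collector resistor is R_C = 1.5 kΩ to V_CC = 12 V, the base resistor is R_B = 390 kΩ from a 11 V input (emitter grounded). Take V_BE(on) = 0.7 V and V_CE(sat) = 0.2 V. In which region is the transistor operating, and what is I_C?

Assume active. Base-emitter loop: I_B = (V_BB − V_BE)/R_B = (11 − 0.7)/390 = 0.0264 mA.
I_C = β·I_B = 100×0.0264 = 2.64 mA.
V_CE = V_CC − I_C·R_C = 12 − 2.64×1.5 = 8.04 V > V_CE(sat), so the active-region assumption holds.

active; I_C ≈ 2.6 mA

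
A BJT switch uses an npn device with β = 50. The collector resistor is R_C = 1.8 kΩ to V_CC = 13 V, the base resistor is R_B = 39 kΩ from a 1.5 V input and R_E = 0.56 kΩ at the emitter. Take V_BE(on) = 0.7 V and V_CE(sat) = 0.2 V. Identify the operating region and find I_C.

active; I_C ≈ 0.59 mA

Assume active. Base-emitter loop: I_B = (V_BB − V_BE)/(R_B + (β+1)R_E) = (1.5 − 0.7)/(39 + 51×0.56) = 0.0118 mA.
I_C = β·I_B = 50×0.0118 = 0.592 mA.
V_CE = V_CC − I_C·R_C − I_E·R_E = 13 − 0.592×1.8 − 0.604×0.56 = 11.6 V > V_CE(sat), so the active-region assumption holds.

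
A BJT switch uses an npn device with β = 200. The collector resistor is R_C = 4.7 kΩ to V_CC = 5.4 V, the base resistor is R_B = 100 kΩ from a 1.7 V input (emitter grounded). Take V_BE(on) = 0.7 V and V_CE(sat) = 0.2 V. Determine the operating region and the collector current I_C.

saturation; I_C ≈ 1.1 mA

Assume active: I_B = (1.7 − 0.7)/100 = 0.01 mA, giving I_C = β·I_B = 2 mA.
But then V_CE = 5.4 − 2×4.7 = -4 V < V_CE(sat) = 0.2 V — impossible in the active region.
So the transistor is saturated. With V_CE = 0.2 V, I_C = (V_CC − 0.2)/R_C = 5.2/4.7 = 1.11 mA.
Check: β·I_B = 2 mA > I_C = 1.11 mA, confirming saturation.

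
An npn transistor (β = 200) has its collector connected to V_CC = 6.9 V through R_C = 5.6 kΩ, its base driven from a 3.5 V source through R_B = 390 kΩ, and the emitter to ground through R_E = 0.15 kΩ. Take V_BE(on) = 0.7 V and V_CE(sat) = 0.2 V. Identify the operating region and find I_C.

Assume active: I_B = (3.5 − 0.7)/(390 + 201×0.15) = 0.00666 mA, I_C = β·I_B = 1.33 mA.
Then V_CE = 6.9 − 1.33×5.6 − 1.34×0.15 = -0.765 V < 0.2 V — the active assumption fails.
Re-solve with V_CE = 0.2 V. KCL at the emitter: V_E/R_E = (V_BB−0.7−V_E)/R_B + (V_CC−0.2−V_E)/R_C, giving V_E = 0.176 V.
I_C = (V_CC − 0.2 − V_E)/R_C = (6.7 − 0.176)/5.6 = 1.17 mA.
Check: I_B = (2.8 − 0.176)/390 = 0.00673 mA, and β·I_B = 1.35 mA > I_C, confirming saturation.

saturation; I_C ≈ 1.2 mA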